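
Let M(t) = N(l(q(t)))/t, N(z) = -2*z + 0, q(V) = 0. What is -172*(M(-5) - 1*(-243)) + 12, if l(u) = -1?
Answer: -208576/5 ≈ -41715.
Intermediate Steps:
N(z) = -2*z
M(t) = 2/t (M(t) = (-2*(-1))/t = 2/t)
-172*(M(-5) - 1*(-243)) + 12 = -172*(2/(-5) - 1*(-243)) + 12 = -172*(2*(-1/5) + 243) + 12 = -172*(-2/5 + 243) + 12 = -172*1213/5 + 12 = -208636/5 + 12 = -208576/5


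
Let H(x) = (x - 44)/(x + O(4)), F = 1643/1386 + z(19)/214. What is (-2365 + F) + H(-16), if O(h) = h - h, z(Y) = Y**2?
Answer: -699504247/296604 ≈ -2358.4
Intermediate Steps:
O(h) = 0
F = 212987/74151 (F = 1643/1386 + 19**2/214 = 1643*(1/1386) + 361*(1/214) = 1643/1386 + 361/214 = 212987/74151 ≈ 2.8723)
H(x) = (-44 + x)/x (H(x) = (x - 44)/(x + 0) = (-44 + x)/x)
(-2365 + F) + H(-16) = (-2365 + 212987/74151) + (-44 - 16)/(-16) = -175154128/74151 - 1/16*(-60) = -175154128/74151 + 15/4 = -699504247/296604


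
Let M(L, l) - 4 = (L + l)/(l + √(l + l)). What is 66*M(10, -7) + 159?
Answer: 401 - 22*I*√14/7 ≈ 401.0 - 11.759*I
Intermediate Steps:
M(L, l) = 4 + (L + l)/(l + √2*√l) (M(L, l) = 4 + (L + l)/(l + √(l + l)) = 4 + (L + l)/(l + √(2*l)) = 4 + (L + l)/(l + √2*√l))
66*M(10, -7) + 159 = 66*((10 + 5*(-7) + 4*√2*√(-7))/(-7 + √2*√(-7))) + 159 = 66*((10 - 35 + 4*√2*(I*√7))/(-7 + √2*(I*√7))) + 159 = 66*((10 - 35 + 4*I*√14)/(-7 + I*√14)) + 159 = 66*((-25 + 4*I*√14)/(-7 + I*√14)) + 159 = 66*(-25 + 4*I*√14)/(-7 + I*√14) + 159 = 159 + 66*(-25 + 4*I*√14)/(-7 + I*√14)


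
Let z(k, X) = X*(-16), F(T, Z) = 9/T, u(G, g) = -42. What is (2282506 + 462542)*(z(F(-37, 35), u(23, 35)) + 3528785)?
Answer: 9688528878936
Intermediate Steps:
z(k, X) = -16*X
(2282506 + 462542)*(z(F(-37, 35), u(23, 35)) + 3528785) = (2282506 + 462542)*(-16*(-42) + 3528785) = 2745048*(672 + 3528785) = 2745048*3529457 = 9688528878936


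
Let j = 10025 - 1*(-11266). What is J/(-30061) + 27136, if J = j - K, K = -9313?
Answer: 815704692/30061 ≈ 27135.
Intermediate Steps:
j = 21291 (j = 10025 + 11266 = 21291)
J = 30604 (J = 21291 - 1*(-9313) = 21291 + 9313 = 30604)
J/(-30061) + 27136 = 30604/(-30061) + 27136 = 30604*(-1/30061) + 27136 = -30604/30061 + 27136 = 815704692/30061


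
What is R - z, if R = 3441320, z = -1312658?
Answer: 4753978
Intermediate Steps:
R - z = 3441320 - 1*(-1312658) = 3441320 + 1312658 = 4753978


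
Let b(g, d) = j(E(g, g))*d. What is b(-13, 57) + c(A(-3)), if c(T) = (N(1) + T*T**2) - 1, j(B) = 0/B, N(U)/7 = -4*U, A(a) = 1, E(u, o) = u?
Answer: -28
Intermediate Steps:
N(U) = -28*U (N(U) = 7*(-4*U) = -28*U)
j(B) = 0
b(g, d) = 0 (b(g, d) = 0*d = 0)
c(T) = -29 + T**3 (c(T) = (-28*1 + T*T**2) - 1 = (-28 + T**3) - 1 = -29 + T**3)
b(-13, 57) + c(A(-3)) = 0 + (-29 + 1**3) = 0 + (-29 + 1) = 0 - 28 = -28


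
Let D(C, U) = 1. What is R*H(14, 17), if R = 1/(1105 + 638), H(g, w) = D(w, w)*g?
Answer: 2/249 ≈ 0.0080321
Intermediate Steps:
H(g, w) = g (H(g, w) = 1*g = g)
R = 1/1743 ≈ 0.00057372
R*H(14, 17) = (1/1743)*14 = 2/249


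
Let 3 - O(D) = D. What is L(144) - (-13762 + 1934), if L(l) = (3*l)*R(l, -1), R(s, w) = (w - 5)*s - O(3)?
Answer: -361420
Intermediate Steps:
O(D) = 3 - D
R(s, w) = s*(-5 + w) (R(s, w) = (w - 5)*s - (3 - 1*3) = (-5 + w)*s - (3 - 3) = s*(-5 + w) - 1*0 = s*(-5 + w) + 0 = s*(-5 + w))
L(l) = -18*l² (L(l) = (3*l)*(l*(-5 - 1)) = (3*l)*(l*(-6)) = (3*l)*(-6*l) = -18*l²)
L(144) - (-13762 + 1934) = -18*144² - (-13762 + 1934) = -18*20736 - 1*(-11828) = -373248 + 11828 = -361420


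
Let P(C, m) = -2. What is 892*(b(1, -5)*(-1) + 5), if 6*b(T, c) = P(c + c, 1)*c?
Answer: 8920/3 ≈ 2973.3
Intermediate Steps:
b(T, c) = -c/3 (b(T, c) = (-2*c)/6 = -c/3)
892*(b(1, -5)*(-1) + 5) = 892*(-1/3*(-5)*(-1) + 5) = 892*((5/3)*(-1) + 5) = 892*(-5/3 + 5) = 892*(10/3) = 8920/3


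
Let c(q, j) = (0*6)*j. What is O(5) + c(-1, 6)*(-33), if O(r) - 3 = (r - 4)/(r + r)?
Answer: 31/10 ≈ 3.1000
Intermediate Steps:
c(q, j) = 0 (c(q, j) = 0*j = 0)
O(r) = 3 + (-4 + r)/(2*r) (O(r) = 3 + (r - 4)/(r + r) = 3 + (-4 + r)/((2*r)) = 3 + (-4 + r)*(1/(2*r)) = 3 + (-4 + r)/(2*r))
O(5) + c(-1, 6)*(-33) = (7/2 - 2/5) + 0*(-33) = (7/2 - 2*1/5) + 0 = (7/2 - 2/5) + 0 = 31/10 + 0 = 31/10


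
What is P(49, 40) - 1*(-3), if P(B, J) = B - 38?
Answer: 14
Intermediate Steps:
P(B, J) = -38 + B
P(49, 40) - 1*(-3) = (-38 + 49) - 1*(-3) = 11 + 3 = 14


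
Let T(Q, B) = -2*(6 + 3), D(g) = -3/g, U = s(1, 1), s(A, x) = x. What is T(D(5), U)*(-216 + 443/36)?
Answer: 7333/2 ≈ 3666.5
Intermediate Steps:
U = 1
T(Q, B) = -18 (T(Q, B) = -2*9 = -18)
T(D(5), U)*(-216 + 443/36) = -18*(-216 + 443/36) = -18*(-7333/36) = 7333/2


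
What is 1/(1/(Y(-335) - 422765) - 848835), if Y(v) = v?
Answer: -423100/359142088501 ≈ -1.1781e-6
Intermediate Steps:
1/(1/(Y(-335) - 422765) - 848835) = 1/(1/(-335 - 422765) - 848835) = 1/(1/(-423100) - 848835) = 1/(-1/423100 - 848835) = 1/(-359142088501/423100) = -423100/359142088501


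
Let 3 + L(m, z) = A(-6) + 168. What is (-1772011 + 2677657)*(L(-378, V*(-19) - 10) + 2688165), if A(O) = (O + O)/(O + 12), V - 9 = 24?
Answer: 2434673499888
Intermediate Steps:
V = 33 (V = 9 + 24 = 33)
A(O) = 2*O/(12 + O) (A(O) = (2*O)/(12 + O) = 2*O/(12 + O))
L(m, z) = 163 (L(m, z) = -3 + (2*(-6)/(12 - 6) + 168) = -3 + (2*(-6)/6 + 168) = -3 + (2*(-6)*(⅙) + 168) = -3 + (-2 + 168) = -3 + 166 = 163)
(-1772011 + 2677657)*(L(-378, V*(-19) - 10) + 2688165) = (-1772011 + 2677657)*(163 + 2688165) = 905646*2688328 = 2434673499888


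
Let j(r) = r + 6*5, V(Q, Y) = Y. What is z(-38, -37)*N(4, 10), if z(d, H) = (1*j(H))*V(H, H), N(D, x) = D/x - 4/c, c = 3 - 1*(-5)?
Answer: -259/10 ≈ -25.900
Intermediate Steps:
j(r) = 30 + r (j(r) = r + 30 = 30 + r)
c = 8 (c = 3 + 5 = 8)
N(D, x) = -½ + D/x (N(D, x) = D/x - 4/8 = D/x - 4*⅛ = D/x - ½ = -½ + D/x)
z(d, H) = H*(30 + H) (z(d, H) = (1*(30 + H))*H = (30 + H)*H = H*(30 + H))
z(-38, -37)*N(4, 10) = (-37*(30 - 37))*((4 - ½*10)/10) = (-37*(-7))*((4 - 5)/10) = 259*((⅒)*(-1)) = 259*(-⅒) = -259/10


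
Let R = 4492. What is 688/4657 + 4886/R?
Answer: 12922299/10459622 ≈ 1.2354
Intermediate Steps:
688/4657 + 4886/R = 688/4657 + 4886/4492 = 688*(1/4657) + 4886*(1/4492) = 688/4657 + 2443/2246 = 12922299/10459622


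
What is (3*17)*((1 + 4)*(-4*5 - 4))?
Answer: -6120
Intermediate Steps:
(3*17)*((1 + 4)*(-4*5 - 4)) = 51*(5*(-20 - 4)) = 51*(5*(-24)) = 51*(-120) = -6120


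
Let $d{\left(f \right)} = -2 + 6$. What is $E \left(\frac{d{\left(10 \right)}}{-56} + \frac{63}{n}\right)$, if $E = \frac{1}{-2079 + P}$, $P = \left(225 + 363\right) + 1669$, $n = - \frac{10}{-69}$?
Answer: $\frac{7606}{3115} \approx 2.4417$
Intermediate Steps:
$n = \frac{10}{69}$ ($n = \left(-10\right) \left(- \frac{1}{69}\right) = \frac{10}{69} \approx 0.14493$)
$d{\left(f \right)} = 4$
$P = 2257$ ($P = 588 + 1669 = 2257$)
$E = \frac{1}{178}$ ($E = \frac{1}{-2079 + 2257} = \frac{1}{178} \approx 0.005618$)
$E \left(\frac{d{\left(10 \right)}}{-56} + \frac{63}{n}\right) = \frac{\frac{4}{-56} + \frac{63}{\frac{10}{69}}}{178} = \frac{4 \left(- \frac{1}{56}\right) + 63 \cdot \frac{69}{10}}{178} = \frac{- \frac{1}{14} + \frac{4347}{10}}{178} = \frac{1}{178} \cdot \frac{15212}{35} = \frac{7606}{3115}$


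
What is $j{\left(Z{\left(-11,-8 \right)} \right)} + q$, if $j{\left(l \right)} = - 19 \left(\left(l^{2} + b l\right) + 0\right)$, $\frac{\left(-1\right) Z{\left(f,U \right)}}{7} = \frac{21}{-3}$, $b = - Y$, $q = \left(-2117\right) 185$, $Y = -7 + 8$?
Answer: $-436333$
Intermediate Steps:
$Y = 1$
$q = -391645$
$b = -1$ ($b = \left(-1\right) 1 = -1$)
$Z{\left(f,U \right)} = 49$ ($Z{\left(f,U \right)} = - 7 \frac{21}{-3} = - 7 \cdot 21 \left(- \frac{1}{3}\right) = \left(-7\right) \left(-7\right) = 49$)
$j{\left(l \right)} = - 19 l^{2} + 19 l$ ($j{\left(l \right)} = - 19 \left(\left(l^{2} - l\right) + 0\right) = - 19 \left(l^{2} - l\right) = - 19 l^{2} + 19 l$)
$j{\left(Z{\left(-11,-8 \right)} \right)} + q = 19 \cdot 49 \left(1 - 49\right) - 391645 = 19 \cdot 49 \left(-48\right) - 391645 = -44688 - 391645 = -436333$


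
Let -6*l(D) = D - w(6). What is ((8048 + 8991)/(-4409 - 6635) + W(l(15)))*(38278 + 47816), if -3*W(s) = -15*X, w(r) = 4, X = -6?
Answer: -1363255443/502 ≈ -2.7156e+6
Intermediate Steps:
l(D) = 2/3 - D/6 (l(D) = -(D - 1*4)/6 = -(D - 4)/6 = -(-4 + D)/6 = 2/3 - D/6)
W(s) = -30 (W(s) = -(-5)*(-6) = -1/3*90 = -30)
((8048 + 8991)/(-4409 - 6635) + W(l(15)))*(38278 + 47816) = ((8048 + 8991)/(-4409 - 6635) - 30)*(38278 + 47816) = (17039/(-11044) - 30)*86094 = (17039*(-1/11044) - 30)*86094 = (-1549/1004 - 30)*86094 = -31669/1004*86094 = -1363255443/502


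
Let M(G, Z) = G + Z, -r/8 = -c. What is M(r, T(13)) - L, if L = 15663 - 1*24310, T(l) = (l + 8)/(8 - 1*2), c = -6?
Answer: 17205/2 ≈ 8602.5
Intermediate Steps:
T(l) = 4/3 + l/6 (T(l) = (8 + l)/(8 - 2) = (8 + l)/6 = (8 + l)*(1/6) = 4/3 + l/6)
r = -48 (r = -(-8)*(-6) = -8*6 = -48)
L = -8647 (L = 15663 - 24310 = -8647)
M(r, T(13)) - L = (-48 + (4/3 + (1/6)*13)) - 1*(-8647) = (-48 + (4/3 + 13/6)) + 8647 = (-48 + 7/2) + 8647 = -89/2 + 8647 = 17205/2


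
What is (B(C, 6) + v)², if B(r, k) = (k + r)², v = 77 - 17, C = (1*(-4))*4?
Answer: 25600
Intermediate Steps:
C = -16 (C = -4*4 = -16)
v = 60
(B(C, 6) + v)² = ((6 - 16)² + 60)² = ((-10)² + 60)² = (100 + 60)² = 160² = 25600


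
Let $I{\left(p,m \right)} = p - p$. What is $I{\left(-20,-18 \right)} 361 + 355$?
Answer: $355$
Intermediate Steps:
$I{\left(p,m \right)} = 0$
$I{\left(-20,-18 \right)} 361 + 355 = 0 \cdot 361 + 355 = 0 + 355 = 355$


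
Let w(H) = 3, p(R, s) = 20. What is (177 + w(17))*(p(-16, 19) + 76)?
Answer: 17280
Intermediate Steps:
(177 + w(17))*(p(-16, 19) + 76) = (177 + 3)*(20 + 76) = 180*96 = 17280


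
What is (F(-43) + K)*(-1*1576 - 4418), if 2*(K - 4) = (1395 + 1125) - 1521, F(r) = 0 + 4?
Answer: -3041955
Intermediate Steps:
F(r) = 4
K = 1007/2 (K = 4 + ((1395 + 1125) - 1521)/2 = 4 + (2520 - 1521)/2 = 4 + (½)*999 = 4 + 999/2 = 1007/2 ≈ 503.50)
(F(-43) + K)*(-1*1576 - 4418) = (4 + 1007/2)*(-1*1576 - 4418) = 1015*(-1576 - 4418)/2 = (1015/2)*(-5994) = -3041955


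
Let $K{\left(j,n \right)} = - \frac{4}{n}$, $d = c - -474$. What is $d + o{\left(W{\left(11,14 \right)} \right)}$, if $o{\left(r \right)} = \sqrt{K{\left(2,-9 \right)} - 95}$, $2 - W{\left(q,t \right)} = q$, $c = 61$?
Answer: $535 + \frac{i \sqrt{851}}{3} \approx 535.0 + 9.724 i$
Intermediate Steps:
$W{\left(q,t \right)} = 2 - q$
$d = 535$ ($d = 61 - -474 = 61 + 474 = 535$)
$o{\left(r \right)} = \frac{i \sqrt{851}}{3}$ ($o{\left(r \right)} = \sqrt{- \frac{4}{-9} - 95} = \sqrt{\left(-4\right) \left(- \frac{1}{9}\right) - 95} = \sqrt{\frac{4}{9} - 95} = \sqrt{- \frac{851}{9}} = \frac{i \sqrt{851}}{3}$)
$d + o{\left(W{\left(11,14 \right)} \right)} = 535 + \frac{i \sqrt{851}}{3}$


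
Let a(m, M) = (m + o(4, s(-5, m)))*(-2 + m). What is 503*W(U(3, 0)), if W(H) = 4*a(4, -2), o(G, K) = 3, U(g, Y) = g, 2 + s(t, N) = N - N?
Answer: 28168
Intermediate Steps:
s(t, N) = -2 (s(t, N) = -2 + (N - N) = -2 + 0 = -2)
a(m, M) = (-2 + m)*(3 + m) (a(m, M) = (m + 3)*(-2 + m) = (3 + m)*(-2 + m) = (-2 + m)*(3 + m))
W(H) = 56 (W(H) = 4*(-6 + 4 + 4²) = 4*(-6 + 4 + 16) = 4*14 = 56)
503*W(U(3, 0)) = 503*56 = 28168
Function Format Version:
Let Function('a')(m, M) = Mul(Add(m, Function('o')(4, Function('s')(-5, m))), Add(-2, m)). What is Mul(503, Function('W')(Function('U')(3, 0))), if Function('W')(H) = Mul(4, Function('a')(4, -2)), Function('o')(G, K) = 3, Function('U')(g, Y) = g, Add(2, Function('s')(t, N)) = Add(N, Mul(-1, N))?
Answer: 28168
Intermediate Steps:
Function('s')(t, N) = -2 (Function('s')(t, N) = Add(-2, Add(N, Mul(-1, N))) = Add(-2, 0) = -2)
Function('a')(m, M) = Mul(Add(-2, m), Add(3, m)) (Function('a')(m, M) = Mul(Add(m, 3), Add(-2, m)) = Mul(Add(3, m), Add(-2, m)) = Mul(Add(-2, m), Add(3, m)))
Function('W')(H) = 56 (Function('W')(H) = Mul(4, Add(-6, 4, Pow(4, 2))) = Mul(4, Add(-6, 4, 16)) = Mul(4, 14) = 56)
Mul(503, Function('W')(Function('U')(3, 0))) = Mul(503, 56) = 28168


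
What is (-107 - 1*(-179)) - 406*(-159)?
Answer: 64626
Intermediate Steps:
(-107 - 1*(-179)) - 406*(-159) = (-107 + 179) + 64554 = 72 + 64554 = 64626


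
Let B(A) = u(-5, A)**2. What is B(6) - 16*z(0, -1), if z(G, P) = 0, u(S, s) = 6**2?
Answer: 1296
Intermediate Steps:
u(S, s) = 36
B(A) = 1296 (B(A) = 36**2 = 1296)
B(6) - 16*z(0, -1) = 1296 - 16*0 = 1296 + 0 = 1296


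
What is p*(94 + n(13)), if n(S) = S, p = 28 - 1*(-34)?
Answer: 6634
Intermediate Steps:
p = 62 (p = 28 + 34 = 62)
p*(94 + n(13)) = 62*(94 + 13) = 62*107 = 6634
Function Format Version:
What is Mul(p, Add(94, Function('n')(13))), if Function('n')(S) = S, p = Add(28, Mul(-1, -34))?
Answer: 6634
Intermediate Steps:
p = 62 (p = Add(28, 34) = 62)
Mul(p, Add(94, Function('n')(13))) = Mul(62, Add(94, 13)) = Mul(62, 107) = 6634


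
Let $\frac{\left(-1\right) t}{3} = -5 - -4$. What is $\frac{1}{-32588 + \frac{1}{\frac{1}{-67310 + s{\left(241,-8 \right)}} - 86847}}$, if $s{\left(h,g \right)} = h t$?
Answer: $- \frac{5782881190}{188452532286307} \approx -3.0686 \cdot 10^{-5}$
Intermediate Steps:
$t = 3$ ($t = - 3 \left(-5 - -4\right) = - 3 \left(-5 + 4\right) = \left(-3\right) \left(-1\right) = 3$)
$s{\left(h,g \right)} = 3 h$ ($s{\left(h,g \right)} = h 3 = 3 h$)
$\frac{1}{-32588 + \frac{1}{\frac{1}{-67310 + s{\left(241,-8 \right)}} - 86847}} = \frac{1}{-32588 + \frac{1}{\frac{1}{-67310 + 3 \cdot 241} - 86847}} = \frac{1}{-32588 + \frac{1}{\frac{1}{-67310 + 723} - 86847}} = \frac{1}{-32588 + \frac{1}{\frac{1}{-66587} - 86847}} = \frac{1}{-32588 + \frac{1}{- \frac{1}{66587} - 86847}} = \frac{1}{-32588 + \frac{1}{- \frac{5782881190}{66587}}} = \frac{1}{-32588 - \frac{66587}{5782881190}} = \frac{1}{- \frac{188452532286307}{5782881190}} = - \frac{5782881190}{188452532286307}$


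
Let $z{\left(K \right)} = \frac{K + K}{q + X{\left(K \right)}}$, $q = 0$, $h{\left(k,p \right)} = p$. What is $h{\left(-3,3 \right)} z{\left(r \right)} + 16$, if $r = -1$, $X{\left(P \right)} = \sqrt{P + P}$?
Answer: $16 + 3 i \sqrt{2} \approx 16.0 + 4.2426 i$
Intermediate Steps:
$X{\left(P \right)} = \sqrt{2} \sqrt{P}$ ($X{\left(P \right)} = \sqrt{2 P} = \sqrt{2} \sqrt{P}$)
$z{\left(K \right)} = \sqrt{2} \sqrt{K}$ ($z{\left(K \right)} = \frac{K + K}{0 + \sqrt{2} \sqrt{K}} = \frac{2 K}{\sqrt{2} \sqrt{K}} = 2 K \frac{\sqrt{2}}{2 \sqrt{K}} = \sqrt{2} \sqrt{K}$)
$h{\left(-3,3 \right)} z{\left(r \right)} + 16 = 3 \sqrt{2} \sqrt{-1} + 16 = 3 \sqrt{2} i + 16 = 3 i \sqrt{2} + 16 = 16 + 3 i \sqrt{2}$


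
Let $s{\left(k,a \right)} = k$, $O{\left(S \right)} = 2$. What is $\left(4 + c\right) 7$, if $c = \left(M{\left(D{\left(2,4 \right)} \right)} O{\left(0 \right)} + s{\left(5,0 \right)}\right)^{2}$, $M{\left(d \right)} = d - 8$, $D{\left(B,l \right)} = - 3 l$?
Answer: $8603$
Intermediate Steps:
$M{\left(d \right)} = -8 + d$ ($M{\left(d \right)} = d - 8 = -8 + d$)
$c = 1225$ ($c = \left(\left(-8 - 12\right) 2 + 5\right)^{2} = \left(\left(-20\right) 2 + 5\right)^{2} = \left(-40 + 5\right)^{2} = \left(-35\right)^{2} = 1225$)
$\left(4 + c\right) 7 = \left(4 + 1225\right) 7 = 1229 \cdot 7 = 8603$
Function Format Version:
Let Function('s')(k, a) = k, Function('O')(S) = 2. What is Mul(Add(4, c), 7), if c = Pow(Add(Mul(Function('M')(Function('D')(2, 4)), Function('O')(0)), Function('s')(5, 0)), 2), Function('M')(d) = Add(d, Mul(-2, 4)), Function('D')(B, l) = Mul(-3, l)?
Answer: 8603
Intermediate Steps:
Function('M')(d) = Add(-8, d) (Function('M')(d) = Add(d, -8) = Add(-8, d))
c = 1225 (c = Pow(Add(Mul(Add(-8, Mul(-3, 4)), 2), 5), 2) = Pow(Add(Mul(Add(-8, -12), 2), 5), 2) = Pow(Add(Mul(-20, 2), 5), 2) = Pow(Add(-40, 5), 2) = Pow(-35, 2) = 1225)
Mul(Add(4, c), 7) = Mul(Add(4, 1225), 7) = Mul(1229, 7) = 8603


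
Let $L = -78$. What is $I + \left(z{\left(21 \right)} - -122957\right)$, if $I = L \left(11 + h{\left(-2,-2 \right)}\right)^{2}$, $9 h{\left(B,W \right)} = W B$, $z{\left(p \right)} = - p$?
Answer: $\frac{3043438}{27} \approx 1.1272 \cdot 10^{5}$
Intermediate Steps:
$h{\left(B,W \right)} = \frac{B W}{9}$ ($h{\left(B,W \right)} = \frac{W B}{9} = \frac{B W}{9}$)
$I = - \frac{275834}{27}$ ($I = - 78 \left(11 + \frac{1}{9} \left(-2\right) \left(-2\right)\right)^{2} = - 78 \left(11 + \frac{4}{9}\right)^{2} = - 78 \left(\frac{103}{9}\right)^{2} = \left(-78\right) \frac{10609}{81} = - \frac{275834}{27} \approx -10216.0$)
$I + \left(z{\left(21 \right)} - -122957\right) = - \frac{275834}{27} - -122936 = - \frac{275834}{27} + \left(-21 + 122957\right) = - \frac{275834}{27} + 122936 = \frac{3043438}{27}$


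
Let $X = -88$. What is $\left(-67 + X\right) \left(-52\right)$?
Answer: $8060$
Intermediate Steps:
$\left(-67 + X\right) \left(-52\right) = \left(-67 - 88\right) \left(-52\right) = \left(-155\right) \left(-52\right) = 8060$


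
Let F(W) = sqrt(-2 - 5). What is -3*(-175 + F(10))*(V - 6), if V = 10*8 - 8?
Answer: 34650 - 198*I*sqrt(7) ≈ 34650.0 - 523.86*I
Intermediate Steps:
V = 72 (V = 80 - 8 = 72)
F(W) = I*sqrt(7) (F(W) = sqrt(-7) = I*sqrt(7))
-3*(-175 + F(10))*(V - 6) = -3*(-175 + I*sqrt(7))*(72 - 6) = -3*(-175 + I*sqrt(7))*66 = -3*(-11550 + 66*I*sqrt(7)) = 34650 - 198*I*sqrt(7)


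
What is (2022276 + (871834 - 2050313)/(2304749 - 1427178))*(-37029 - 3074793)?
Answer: -5522518119032529174/877571 ≈ -6.2930e+12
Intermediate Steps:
(2022276 + (871834 - 2050313)/(2304749 - 1427178))*(-37029 - 3074793) = (2022276 - 1178479/877571)*(-3111822) = (1774689593117/877571)*(-3111822) = -5522518119032529174/877571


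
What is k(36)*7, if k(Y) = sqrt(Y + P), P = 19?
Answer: 7*sqrt(55) ≈ 51.913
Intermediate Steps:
k(Y) = sqrt(19 + Y) (k(Y) = sqrt(Y + 19) = sqrt(19 + Y))
k(36)*7 = sqrt(19 + 36)*7 = sqrt(55)*7 = 7*sqrt(55)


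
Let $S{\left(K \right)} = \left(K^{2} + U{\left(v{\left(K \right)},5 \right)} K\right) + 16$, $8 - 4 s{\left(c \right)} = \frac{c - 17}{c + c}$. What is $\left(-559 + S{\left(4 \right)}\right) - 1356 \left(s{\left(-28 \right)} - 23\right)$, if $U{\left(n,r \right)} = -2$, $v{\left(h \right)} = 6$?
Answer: $\frac{1579951}{56} \approx 28213.0$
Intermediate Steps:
$s{\left(c \right)} = 2 - \frac{-17 + c}{8 c}$ ($s{\left(c \right)} = 2 - \frac{\left(c - 17\right) \frac{1}{c + c}}{4} = 2 - \frac{\left(-17 + c\right) \frac{1}{2 c}}{4} = 2 - \frac{\frac{1}{2} \frac{1}{c} \left(-17 + c\right)}{4} = 2 - \frac{-17 + c}{8 c}$)
$S{\left(K \right)} = 16 + K^{2} - 2 K$ ($S{\left(K \right)} = \left(K^{2} - 2 K\right) + 16 = 16 + K^{2} - 2 K$)
$\left(-559 + S{\left(4 \right)}\right) - 1356 \left(s{\left(-28 \right)} - 23\right) = \left(-559 + \left(16 + 4^{2} - 8\right)\right) - 1356 \left(\frac{17 + 15 \left(-28\right)}{8 \left(-28\right)} - 23\right) = \left(-559 + \left(16 + 16 - 8\right)\right) - 1356 \left(\frac{1}{8} \left(- \frac{1}{28}\right) \left(17 - 420\right) - 23\right) = \left(-559 + 24\right) - 1356 \left(\frac{1}{8} \left(- \frac{1}{28}\right) \left(-403\right) - 23\right) = -535 - 1356 \left(\frac{403}{224} - 23\right) = -535 - - \frac{1609911}{56} = -535 + \frac{1609911}{56} = \frac{1579951}{56}$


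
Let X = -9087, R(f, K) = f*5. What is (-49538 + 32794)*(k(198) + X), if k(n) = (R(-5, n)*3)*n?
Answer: 400801128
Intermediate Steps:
R(f, K) = 5*f
k(n) = -75*n (k(n) = ((5*(-5))*3)*n = (-25*3)*n = -75*n)
(-49538 + 32794)*(k(198) + X) = (-49538 + 32794)*(-75*198 - 9087) = -16744*(-14850 - 9087) = -16744*(-23937) = 400801128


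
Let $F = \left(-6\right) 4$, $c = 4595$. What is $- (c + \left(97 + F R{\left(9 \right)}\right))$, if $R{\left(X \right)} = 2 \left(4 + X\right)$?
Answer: $-4068$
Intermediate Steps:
$R{\left(X \right)} = 8 + 2 X$
$F = -24$
$- (c + \left(97 + F R{\left(9 \right)}\right)) = - (4595 + \left(97 - 24 \left(8 + 2 \cdot 9\right)\right)) = - (4595 + \left(97 - 24 \left(8 + 18\right)\right)) = - (4595 + \left(97 - 624\right)) = - (4595 - 527) = \left(-1\right) 4068 = -4068$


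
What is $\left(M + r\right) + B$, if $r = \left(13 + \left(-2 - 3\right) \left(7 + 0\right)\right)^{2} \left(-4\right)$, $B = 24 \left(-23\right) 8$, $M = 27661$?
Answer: $21309$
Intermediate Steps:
$B = -4416$ ($B = \left(-552\right) 8 = -4416$)
$r = -1936$ ($r = \left(13 - 35\right)^{2} \left(-4\right) = \left(-22\right)^{2} \left(-4\right) = 484 \left(-4\right) = -1936$)
$\left(M + r\right) + B = \left(27661 - 1936\right) - 4416 = 25725 - 4416 = 21309$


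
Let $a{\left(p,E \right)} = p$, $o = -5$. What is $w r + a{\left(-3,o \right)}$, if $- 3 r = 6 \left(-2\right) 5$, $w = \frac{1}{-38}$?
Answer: $- \frac{67}{19} \approx -3.5263$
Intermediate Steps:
$w = - \frac{1}{38} \approx -0.026316$
$r = 20$ ($r = - \frac{6 \left(-2\right) 5}{3} = - \frac{\left(-12\right) 5}{3} = \left(- \frac{1}{3}\right) \left(-60\right) = 20$)
$w r + a{\left(-3,o \right)} = \left(- \frac{1}{38}\right) 20 - 3 = - \frac{10}{19} - 3 = - \frac{67}{19}$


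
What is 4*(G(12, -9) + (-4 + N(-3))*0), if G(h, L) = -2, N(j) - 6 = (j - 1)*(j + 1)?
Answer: -8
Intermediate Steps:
N(j) = 6 + (1 + j)*(-1 + j) (N(j) = 6 + (j - 1)*(j + 1) = 6 + (-1 + j)*(1 + j) = 6 + (1 + j)*(-1 + j))
4*(G(12, -9) + (-4 + N(-3))*0) = 4*(-2 + (-4 + (5 + (-3)²))*0) = 4*(-2 + (-4 + (5 + 9))*0) = 4*(-2 + (-4 + 14)*0) = 4*(-2 + 10*0) = 4*(-2 + 0) = 4*(-2) = -8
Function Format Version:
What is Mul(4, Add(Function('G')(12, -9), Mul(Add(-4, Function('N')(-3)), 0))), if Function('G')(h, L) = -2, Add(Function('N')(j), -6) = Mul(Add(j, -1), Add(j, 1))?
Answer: -8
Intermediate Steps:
Function('N')(j) = Add(6, Mul(Add(1, j), Add(-1, j))) (Function('N')(j) = Add(6, Mul(Add(j, -1), Add(j, 1))) = Add(6, Mul(Add(-1, j), Add(1, j))) = Add(6, Mul(Add(1, j), Add(-1, j))))
Mul(4, Add(Function('G')(12, -9), Mul(Add(-4, Function('N')(-3)), 0))) = Mul(4, Add(-2, Mul(Add(-4, Add(5, Pow(-3, 2))), 0))) = Mul(4, Add(-2, Mul(Add(-4, Add(5, 9)), 0))) = Mul(4, Add(-2, Mul(Add(-4, 14), 0))) = Mul(4, Add(-2, Mul(10, 0))) = Mul(4, Add(-2, 0)) = Mul(4, -2) = -8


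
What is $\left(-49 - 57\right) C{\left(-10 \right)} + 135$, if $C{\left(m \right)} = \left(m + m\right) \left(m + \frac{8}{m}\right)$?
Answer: $-22761$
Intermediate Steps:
$C{\left(m \right)} = 2 m \left(m + \frac{8}{m}\right)$
$\left(-49 - 57\right) C{\left(-10 \right)} + 135 = \left(-49 - 57\right) \left(16 + 2 \left(-10\right)^{2}\right) + 135 = \left(-49 - 57\right) \left(16 + 2 \cdot 100\right) + 135 = - 106 \left(16 + 200\right) + 135 = \left(-106\right) 216 + 135 = -22896 + 135 = -22761$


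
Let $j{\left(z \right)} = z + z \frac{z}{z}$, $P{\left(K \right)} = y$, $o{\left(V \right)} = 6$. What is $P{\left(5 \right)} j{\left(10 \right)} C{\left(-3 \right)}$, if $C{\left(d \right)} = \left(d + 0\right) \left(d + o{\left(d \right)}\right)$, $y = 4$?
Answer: $-720$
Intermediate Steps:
$P{\left(K \right)} = 4$
$j{\left(z \right)} = 2 z$ ($j{\left(z \right)} = z + z 1 = z + z = 2 z$)
$C{\left(d \right)} = d \left(6 + d\right)$ ($C{\left(d \right)} = \left(d + 0\right) \left(d + 6\right) = d \left(6 + d\right)$)
$P{\left(5 \right)} j{\left(10 \right)} C{\left(-3 \right)} = 4 \cdot 2 \cdot 10 \left(- 3 \left(6 - 3\right)\right) = 4 \cdot 20 \left(\left(-3\right) 3\right) = 80 \left(-9\right) = -720$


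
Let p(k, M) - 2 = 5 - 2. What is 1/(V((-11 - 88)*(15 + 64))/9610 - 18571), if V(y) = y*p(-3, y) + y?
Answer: -4805/89257118 ≈ -5.3833e-5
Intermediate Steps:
p(k, M) = 5 (p(k, M) = 2 + (5 - 2) = 2 + 3 = 5)
V(y) = 6*y (V(y) = y*5 + y = 5*y + y = 6*y)
1/(V((-11 - 88)*(15 + 64))/9610 - 18571) = 1/((6*((-11 - 88)*(15 + 64)))/9610 - 18571) = 1/((6*(-99*79))*(1/9610) - 18571) = 1/((6*(-7821))*(1/9610) - 18571) = 1/(-46926*1/9610 - 18571) = 1/(-23463/4805 - 18571) = 1/(-89257118/4805) = -4805/89257118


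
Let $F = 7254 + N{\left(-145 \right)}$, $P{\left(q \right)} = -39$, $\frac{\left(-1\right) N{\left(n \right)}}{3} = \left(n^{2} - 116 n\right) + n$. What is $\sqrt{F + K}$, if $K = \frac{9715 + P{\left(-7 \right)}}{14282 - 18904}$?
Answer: $\frac{4 i \sqrt{35331570974}}{2311} \approx 325.34 i$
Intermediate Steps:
$N{\left(n \right)} = - 3 n^{2} + 345 n$ ($N{\left(n \right)} = - 3 \left(\left(n^{2} - 116 n\right) + n\right) = - 3 \left(n^{2} - 115 n\right) = - 3 n^{2} + 345 n$)
$F = -105846$ ($F = 7254 + 3 \left(-145\right) \left(115 - -145\right) = 7254 + 3 \left(-145\right) \left(115 + 145\right) = 7254 + 3 \left(-145\right) 260 = 7254 - 113100 = -105846$)
$K = - \frac{4838}{2311}$ ($K = \frac{9715 - 39}{14282 - 18904} = \frac{9676}{-4622} = 9676 \left(- \frac{1}{4622}\right) = - \frac{4838}{2311} \approx -2.0935$)
$\sqrt{F + K} = \sqrt{-105846 - \frac{4838}{2311}} = \sqrt{- \frac{244614944}{2311}} = \frac{4 i \sqrt{35331570974}}{2311}$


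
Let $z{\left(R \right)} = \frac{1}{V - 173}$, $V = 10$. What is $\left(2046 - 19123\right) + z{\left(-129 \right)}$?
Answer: $- \frac{2783552}{163} \approx -17077.0$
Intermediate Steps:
$z{\left(R \right)} = - \frac{1}{163}$ ($z{\left(R \right)} = \frac{1}{10 - 173} = \frac{1}{-163} = - \frac{1}{163}$)
$\left(2046 - 19123\right) + z{\left(-129 \right)} = \left(2046 - 19123\right) - \frac{1}{163} = -17077 - \frac{1}{163} = - \frac{2783552}{163}$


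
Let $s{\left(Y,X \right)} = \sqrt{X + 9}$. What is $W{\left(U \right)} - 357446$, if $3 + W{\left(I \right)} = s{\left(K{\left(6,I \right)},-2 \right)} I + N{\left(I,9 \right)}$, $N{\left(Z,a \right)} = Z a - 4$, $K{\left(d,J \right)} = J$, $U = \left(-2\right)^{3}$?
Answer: $-357525 - 8 \sqrt{7} \approx -3.5755 \cdot 10^{5}$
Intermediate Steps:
$U = -8$
$s{\left(Y,X \right)} = \sqrt{9 + X}$
$N{\left(Z,a \right)} = -4 + Z a$
$W{\left(I \right)} = -7 + 9 I + I \sqrt{7}$ ($W{\left(I \right)} = -3 + \left(\sqrt{9 - 2} I + \left(-4 + I 9\right)\right) = -3 + \left(\sqrt{7} I + \left(-4 + 9 I\right)\right) = -3 + \left(I \sqrt{7} + \left(-4 + 9 I\right)\right) = -3 + \left(-4 + 9 I + I \sqrt{7}\right) = -7 + 9 I + I \sqrt{7}$)
$W{\left(U \right)} - 357446 = \left(-7 + 9 \left(-8\right) - 8 \sqrt{7}\right) - 357446 = \left(-7 - 72 - 8 \sqrt{7}\right) - 357446 = \left(-79 - 8 \sqrt{7}\right) - 357446 = -357525 - 8 \sqrt{7}$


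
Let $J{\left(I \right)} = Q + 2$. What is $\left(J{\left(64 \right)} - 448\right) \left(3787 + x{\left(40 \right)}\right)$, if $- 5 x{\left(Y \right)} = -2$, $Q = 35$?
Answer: $- \frac{7783107}{5} \approx -1.5566 \cdot 10^{6}$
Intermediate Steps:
$x{\left(Y \right)} = \frac{2}{5}$ ($x{\left(Y \right)} = \left(- \frac{1}{5}\right) \left(-2\right) = \frac{2}{5}$)
$J{\left(I \right)} = 37$ ($J{\left(I \right)} = 35 + 2 = 37$)
$\left(J{\left(64 \right)} - 448\right) \left(3787 + x{\left(40 \right)}\right) = \left(37 - 448\right) \left(3787 + \frac{2}{5}\right) = \left(-411\right) \frac{18937}{5} = - \frac{7783107}{5}$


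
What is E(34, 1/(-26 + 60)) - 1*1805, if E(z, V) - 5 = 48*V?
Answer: -30576/17 ≈ -1798.6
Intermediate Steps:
E(z, V) = 5 + 48*V
E(34, 1/(-26 + 60)) - 1*1805 = (5 + 48/(-26 + 60)) - 1*1805 = (5 + 48/34) - 1805 = (5 + 48*(1/34)) - 1805 = (5 + 24/17) - 1805 = 109/17 - 1805 = -30576/17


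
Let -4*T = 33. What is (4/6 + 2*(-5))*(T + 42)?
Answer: -315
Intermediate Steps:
T = -33/4 (T = -1/4*33 = -33/4 ≈ -8.2500)
(4/6 + 2*(-5))*(T + 42) = (4/6 + 2*(-5))*(-33/4 + 42) = (4*(1/6) - 10)*(135/4) = (2/3 - 10)*(135/4) = -28/3*135/4 = -315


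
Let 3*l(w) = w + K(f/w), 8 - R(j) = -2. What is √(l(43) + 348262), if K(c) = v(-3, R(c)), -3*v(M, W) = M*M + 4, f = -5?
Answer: √3134474/3 ≈ 590.15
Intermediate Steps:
R(j) = 10 (R(j) = 8 - 1*(-2) = 8 + 2 = 10)
v(M, W) = -4/3 - M²/3 (v(M, W) = -(M*M + 4)/3 = -(M² + 4)/3 = -(4 + M²)/3 = -4/3 - M²/3)
K(c) = -13/3 (K(c) = -4/3 - ⅓*(-3)² = -4/3 - ⅓*9 = -4/3 - 3 = -13/3)
l(w) = -13/9 + w/3 (l(w) = (w - 13/3)/3 = (-13/3 + w)/3 = -13/9 + w/3)
√(l(43) + 348262) = √((-13/9 + (⅓)*43) + 348262) = √((-13/9 + 43/3) + 348262) = √(116/9 + 348262) = √(3134474/9) = √3134474/3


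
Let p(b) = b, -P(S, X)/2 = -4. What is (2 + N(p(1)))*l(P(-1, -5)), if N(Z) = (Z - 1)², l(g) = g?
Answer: 16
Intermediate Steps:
P(S, X) = 8 (P(S, X) = -2*(-4) = 8)
N(Z) = (-1 + Z)²
(2 + N(p(1)))*l(P(-1, -5)) = (2 + (-1 + 1)²)*8 = (2 + 0²)*8 = (2 + 0)*8 = 2*8 = 16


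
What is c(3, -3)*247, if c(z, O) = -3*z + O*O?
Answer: 0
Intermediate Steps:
c(z, O) = O² - 3*z (c(z, O) = -3*z + O² = O² - 3*z)
c(3, -3)*247 = ((-3)² - 3*3)*247 = (9 - 9)*247 = 0*247 = 0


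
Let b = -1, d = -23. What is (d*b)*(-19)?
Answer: -437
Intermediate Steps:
(d*b)*(-19) = -23*(-1)*(-19) = 23*(-19) = -437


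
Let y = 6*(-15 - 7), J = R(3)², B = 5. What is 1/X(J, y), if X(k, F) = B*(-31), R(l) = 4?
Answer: -1/155 ≈ -0.0064516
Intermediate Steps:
J = 16 (J = 4² = 16)
y = -132 (y = 6*(-22) = -132)
X(k, F) = -155 (X(k, F) = 5*(-31) = -155)
1/X(J, y) = 1/(-155) = -1/155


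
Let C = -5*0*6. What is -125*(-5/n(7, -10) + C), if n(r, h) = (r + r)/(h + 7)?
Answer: -1875/14 ≈ -133.93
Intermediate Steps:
n(r, h) = 2*r/(7 + h) (n(r, h) = (2*r)/(7 + h) = 2*r/(7 + h))
C = 0 (C = 0*6 = 0)
-125*(-5/n(7, -10) + C) = -125*(-5/(2*7/(7 - 10)) + 0) = -125*(-5/(2*7/(-3)) + 0) = -125*(-5/(2*7*(-⅓)) + 0) = -125*(-5/(-14/3) + 0) = -125*(-5*(-3/14) + 0) = -125*(15/14 + 0) = -125*15/14 = -1875/14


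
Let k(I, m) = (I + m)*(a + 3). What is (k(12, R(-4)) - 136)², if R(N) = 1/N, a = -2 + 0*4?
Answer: 247009/16 ≈ 15438.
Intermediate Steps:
a = -2 (a = -2 + 0 = -2)
k(I, m) = I + m (k(I, m) = (I + m)*(-2 + 3) = (I + m)*1 = I + m)
(k(12, R(-4)) - 136)² = ((12 + 1/(-4)) - 136)² = ((12 - ¼) - 136)² = (47/4 - 136)² = (-497/4)² = 247009/16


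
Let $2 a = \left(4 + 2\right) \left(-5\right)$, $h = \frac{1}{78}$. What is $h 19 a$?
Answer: $- \frac{95}{26} \approx -3.6538$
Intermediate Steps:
$h = \frac{1}{78} \approx 0.012821$
$a = -15$ ($a = \frac{\left(4 + 2\right) \left(-5\right)}{2} = \frac{6 \left(-5\right)}{2} = \frac{1}{2} \left(-30\right) = -15$)
$h 19 a = \frac{1}{78} \cdot 19 \left(-15\right) = \frac{19}{78} \left(-15\right) = - \frac{95}{26}$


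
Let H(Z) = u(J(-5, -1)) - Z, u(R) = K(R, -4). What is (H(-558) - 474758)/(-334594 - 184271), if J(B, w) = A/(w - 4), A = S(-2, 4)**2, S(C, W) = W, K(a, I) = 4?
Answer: 474196/518865 ≈ 0.91391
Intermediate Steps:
A = 16 (A = 4**2 = 16)
J(B, w) = 16/(-4 + w) (J(B, w) = 16/(w - 4) = 16/(-4 + w))
u(R) = 4
H(Z) = 4 - Z
(H(-558) - 474758)/(-334594 - 184271) = ((4 - 1*(-558)) - 474758)/(-334594 - 184271) = ((4 + 558) - 474758)/(-518865) = (562 - 474758)*(-1/518865) = -474196*(-1/518865) = 474196/518865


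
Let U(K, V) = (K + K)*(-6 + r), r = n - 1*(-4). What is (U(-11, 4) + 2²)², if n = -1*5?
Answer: 24964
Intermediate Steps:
n = -5
r = -1 (r = -5 - 1*(-4) = -5 + 4 = -1)
U(K, V) = -14*K (U(K, V) = (K + K)*(-6 - 1) = (2*K)*(-7) = -14*K)
(U(-11, 4) + 2²)² = (-14*(-11) + 2²)² = (154 + 4)² = 158² = 24964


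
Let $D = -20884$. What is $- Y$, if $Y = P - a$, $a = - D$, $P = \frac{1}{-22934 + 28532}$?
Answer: $\frac{116908631}{5598} \approx 20884.0$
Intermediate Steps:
$P = \frac{1}{5598} \approx 0.00017864$
$a = 20884$ ($a = \left(-1\right) \left(-20884\right) = 20884$)
$Y = - \frac{116908631}{5598}$ ($Y = \frac{1}{5598} - 20884 = - \frac{116908631}{5598} \approx -20884.0$)
$- Y = \left(-1\right) \left(- \frac{116908631}{5598}\right) = \frac{116908631}{5598}$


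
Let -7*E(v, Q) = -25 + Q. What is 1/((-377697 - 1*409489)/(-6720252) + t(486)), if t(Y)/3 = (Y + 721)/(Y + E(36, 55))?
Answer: 1888390812/14416051553 ≈ 0.13099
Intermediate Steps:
E(v, Q) = 25/7 - Q/7 (E(v, Q) = -(-25 + Q)/7 = 25/7 - Q/7)
t(Y) = 3*(721 + Y)/(-30/7 + Y) (t(Y) = 3*((Y + 721)/(Y + (25/7 - ⅐*55))) = 3*((721 + Y)/(Y + (25/7 - 55/7))) = 3*((721 + Y)/(Y - 30/7)) = 3*((721 + Y)/(-30/7 + Y)) = 3*(721 + Y)/(-30/7 + Y))
1/((-377697 - 1*409489)/(-6720252) + t(486)) = 1/((-377697 - 1*409489)/(-6720252) + 21*(721 + 486)/(-30 + 7*486)) = 1/((-377697 - 409489)*(-1/6720252) + 21*1207/(-30 + 3402)) = 1/(-787186*(-1/6720252) + 21*1207/3372) = 1/(393593/3360126 + 21*(1/3372)*1207) = 1/(393593/3360126 + 8449/1124) = 1/(14416051553/1888390812) = 1888390812/14416051553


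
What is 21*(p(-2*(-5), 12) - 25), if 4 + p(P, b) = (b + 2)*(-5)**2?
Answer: 6741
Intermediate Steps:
p(P, b) = 46 + 25*b (p(P, b) = -4 + (b + 2)*(-5)**2 = -4 + (2 + b)*25 = -4 + (50 + 25*b) = 46 + 25*b)
21*(p(-2*(-5), 12) - 25) = 21*((46 + 25*12) - 25) = 21*((46 + 300) - 25) = 21*(346 - 25) = 21*321 = 6741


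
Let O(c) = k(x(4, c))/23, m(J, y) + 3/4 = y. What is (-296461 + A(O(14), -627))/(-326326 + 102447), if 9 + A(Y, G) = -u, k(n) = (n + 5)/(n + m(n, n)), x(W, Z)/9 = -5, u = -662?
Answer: 295808/223879 ≈ 1.3213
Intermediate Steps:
x(W, Z) = -45 (x(W, Z) = 9*(-5) = -45)
m(J, y) = -3/4 + y
k(n) = (5 + n)/(-3/4 + 2*n) (k(n) = (n + 5)/(n + (-3/4 + n)) = (5 + n)/(-3/4 + 2*n))
O(c) = 160/8349 (O(c) = (4*(5 - 45)/(-3 + 8*(-45)))/23 = (4*(-40)/(-3 - 360))*(1/23) = (4*(-40)/(-363))*(1/23) = (4*(-1/363)*(-40))*(1/23) = (160/363)*(1/23) = 160/8349)
A(Y, G) = 653 (A(Y, G) = -9 - 1*(-662) = -9 + 662 = 653)
(-296461 + A(O(14), -627))/(-326326 + 102447) = (-296461 + 653)/(-326326 + 102447) = -295808/(-223879) = -295808*(-1/223879) = 295808/223879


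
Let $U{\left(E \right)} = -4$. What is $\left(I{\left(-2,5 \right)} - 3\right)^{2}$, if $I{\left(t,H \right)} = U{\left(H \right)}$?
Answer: $49$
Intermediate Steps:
$I{\left(t,H \right)} = -4$
$\left(I{\left(-2,5 \right)} - 3\right)^{2} = \left(-4 - 3\right)^{2} = \left(-7\right)^{2} = 49$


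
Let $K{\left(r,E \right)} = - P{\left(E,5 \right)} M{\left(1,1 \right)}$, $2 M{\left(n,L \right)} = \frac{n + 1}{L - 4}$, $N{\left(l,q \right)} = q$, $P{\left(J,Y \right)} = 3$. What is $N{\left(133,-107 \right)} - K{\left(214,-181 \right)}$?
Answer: $-108$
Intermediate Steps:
$M{\left(n,L \right)} = \frac{1 + n}{2 \left(-4 + L\right)}$ ($M{\left(n,L \right)} = \frac{\left(n + 1\right) \frac{1}{L - 4}}{2} = \frac{\left(1 + n\right) \frac{1}{-4 + L}}{2} = \frac{\frac{1}{-4 + L} \left(1 + n\right)}{2} = \frac{1 + n}{2 \left(-4 + L\right)}$)
$K{\left(r,E \right)} = 1$ ($K{\left(r,E \right)} = \left(-1\right) 3 \frac{1 + 1}{2 \left(-4 + 1\right)} = - 3 \cdot \frac{1}{2} \frac{1}{-3} \cdot 2 = - 3 \cdot \frac{1}{2} \left(- \frac{1}{3}\right) 2 = \left(-3\right) \left(- \frac{1}{3}\right) = 1$)
$N{\left(133,-107 \right)} - K{\left(214,-181 \right)} = -107 - 1 = -108$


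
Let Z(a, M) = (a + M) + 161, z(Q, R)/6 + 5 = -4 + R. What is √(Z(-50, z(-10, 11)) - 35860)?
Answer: I*√35737 ≈ 189.04*I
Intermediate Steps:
z(Q, R) = -54 + 6*R (z(Q, R) = -30 + 6*(-4 + R) = -30 + (-24 + 6*R) = -54 + 6*R)
Z(a, M) = 161 + M + a (Z(a, M) = (M + a) + 161 = 161 + M + a)
√(Z(-50, z(-10, 11)) - 35860) = √((161 + (-54 + 6*11) - 50) - 35860) = √((161 + (-54 + 66) - 50) - 35860) = √((161 + 12 - 50) - 35860) = √(123 - 35860) = √(-35737) = I*√35737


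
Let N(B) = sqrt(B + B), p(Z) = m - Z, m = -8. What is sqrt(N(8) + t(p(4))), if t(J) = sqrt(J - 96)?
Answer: sqrt(4 + 6*I*sqrt(3)) ≈ 2.751 + 1.8889*I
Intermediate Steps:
p(Z) = -8 - Z
t(J) = sqrt(-96 + J)
N(B) = sqrt(2)*sqrt(B) (N(B) = sqrt(2*B) = sqrt(2)*sqrt(B))
sqrt(N(8) + t(p(4))) = sqrt(sqrt(2)*sqrt(8) + sqrt(-96 + (-8 - 1*4))) = sqrt(sqrt(2)*(2*sqrt(2)) + sqrt(-96 + (-8 - 4))) = sqrt(4 + sqrt(-96 - 12)) = sqrt(4 + sqrt(-108)) = sqrt(4 + 6*I*sqrt(3))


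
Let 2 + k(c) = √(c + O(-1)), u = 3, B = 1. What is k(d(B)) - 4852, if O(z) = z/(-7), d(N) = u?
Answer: -4854 + √154/7 ≈ -4852.2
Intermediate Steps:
d(N) = 3
O(z) = -z/7 (O(z) = z*(-⅐) = -z/7)
k(c) = -2 + √(⅐ + c) (k(c) = -2 + √(c - ⅐*(-1)) = -2 + √(c + ⅐) = -2 + √(⅐ + c))
k(d(B)) - 4852 = (-2 + √(7 + 49*3)/7) - 4852 = (-2 + √(7 + 147)/7) - 4852 = (-2 + √154/7) - 4852 = -4854 + √154/7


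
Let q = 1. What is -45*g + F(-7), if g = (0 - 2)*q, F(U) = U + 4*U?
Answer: 55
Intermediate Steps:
F(U) = 5*U
g = -2 (g = (0 - 2)*1 = -2*1 = -2)
-45*g + F(-7) = -45*(-2) + 5*(-7) = 90 - 35 = 55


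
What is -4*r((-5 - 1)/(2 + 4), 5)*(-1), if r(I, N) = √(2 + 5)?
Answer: 4*√7 ≈ 10.583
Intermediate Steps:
r(I, N) = √7
-4*r((-5 - 1)/(2 + 4), 5)*(-1) = -4*√7*(-1) = 4*√7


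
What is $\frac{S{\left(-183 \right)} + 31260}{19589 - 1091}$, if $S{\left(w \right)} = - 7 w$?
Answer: $\frac{10847}{6166} \approx 1.7592$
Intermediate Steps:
$\frac{S{\left(-183 \right)} + 31260}{19589 - 1091} = \frac{\left(-7\right) \left(-183\right) + 31260}{19589 - 1091} = \frac{1281 + 31260}{18498} = 32541 \cdot \frac{1}{18498} = \frac{10847}{6166}$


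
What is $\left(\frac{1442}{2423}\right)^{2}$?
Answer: $\frac{2079364}{5870929} \approx 0.35418$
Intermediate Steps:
$\left(\frac{1442}{2423}\right)^{2} = \frac{2079364}{5870929}$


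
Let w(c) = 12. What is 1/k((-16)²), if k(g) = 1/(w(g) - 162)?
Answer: -150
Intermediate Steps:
k(g) = -1/150 (k(g) = 1/(12 - 162) = 1/(-150) = -1/150)
1/k((-16)²) = 1/(-1/150) = -150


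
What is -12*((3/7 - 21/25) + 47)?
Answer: -97836/175 ≈ -559.06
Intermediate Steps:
-12*((3/7 - 21/25) + 47) = -12*(-72/175 + 47) = -12*8153/175 = -97836/175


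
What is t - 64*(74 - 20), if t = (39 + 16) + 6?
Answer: -3395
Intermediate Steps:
t = 61 (t = 55 + 6 = 61)
t - 64*(74 - 20) = 61 - 64*(74 - 20) = 61 - 64*54 = 61 - 3456 = -3395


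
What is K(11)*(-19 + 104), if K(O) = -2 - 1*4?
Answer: -510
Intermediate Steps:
K(O) = -6 (K(O) = -2 - 4 = -6)
K(11)*(-19 + 104) = -6*(-19 + 104) = -6*85 = -510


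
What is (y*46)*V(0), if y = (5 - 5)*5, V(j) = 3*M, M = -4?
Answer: 0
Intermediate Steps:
V(j) = -12 (V(j) = 3*(-4) = -12)
y = 0 (y = 0*5 = 0)
(y*46)*V(0) = (0*46)*(-12) = 0*(-12) = 0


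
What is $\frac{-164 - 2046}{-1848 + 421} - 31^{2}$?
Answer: $- \frac{1369137}{1427} \approx -959.45$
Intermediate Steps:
$\frac{-164 - 2046}{-1848 + 421} - 31^{2} = - \frac{2210}{-1427} - 961 = \left(-2210\right) \left(- \frac{1}{1427}\right) - 961 = \frac{2210}{1427} - 961 = - \frac{1369137}{1427}$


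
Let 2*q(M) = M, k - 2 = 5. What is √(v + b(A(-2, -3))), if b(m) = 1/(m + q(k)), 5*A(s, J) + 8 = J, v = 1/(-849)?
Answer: 7*√1909401/11037 ≈ 0.87639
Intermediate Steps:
k = 7 (k = 2 + 5 = 7)
v = -1/849 ≈ -0.0011779
q(M) = M/2
A(s, J) = -8/5 + J/5
b(m) = 1/(7/2 + m) (b(m) = 1/(m + (½)*7) = 1/(m + 7/2) = 1/(7/2 + m))
√(v + b(A(-2, -3))) = √(-1/849 + 2/(7 + 2*(-8/5 + (⅕)*(-3)))) = √(-1/849 + 2/(7 + 2*(-8/5 - ⅗))) = √(-1/849 + 2/(7 + 2*(-11/5))) = √(-1/849 + 2/(7 - 22/5)) = √(-1/849 + 2/(13/5)) = √(-1/849 + 2*(5/13)) = √(-1/849 + 10/13) = √(8477/11037) = 7*√1909401/11037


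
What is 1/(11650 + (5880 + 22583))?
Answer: 1/40113 ≈ 2.4930e-5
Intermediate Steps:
1/(11650 + (5880 + 22583)) = 1/(11650 + 28463) = 1/40113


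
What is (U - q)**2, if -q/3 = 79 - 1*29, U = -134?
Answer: 256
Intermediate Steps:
q = -150 (q = -3*(79 - 1*29) = -3*(79 - 29) = -3*50 = -150)
(U - q)**2 = (-134 - 1*(-150))**2 = (-134 + 150)**2 = 16**2 = 256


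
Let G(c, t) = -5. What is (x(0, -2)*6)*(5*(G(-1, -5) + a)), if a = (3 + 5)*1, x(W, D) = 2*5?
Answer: 900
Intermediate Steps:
x(W, D) = 10
a = 8 (a = 8*1 = 8)
(x(0, -2)*6)*(5*(G(-1, -5) + a)) = (10*6)*(5*(-5 + 8)) = 60*(5*3) = 60*15 = 900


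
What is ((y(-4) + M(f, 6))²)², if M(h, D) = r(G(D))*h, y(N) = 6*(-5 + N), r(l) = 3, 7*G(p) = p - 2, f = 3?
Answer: 4100625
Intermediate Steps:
G(p) = -2/7 + p/7 (G(p) = (p - 2)/7 = (-2 + p)/7 = -2/7 + p/7)
y(N) = -30 + 6*N
M(h, D) = 3*h
((y(-4) + M(f, 6))²)² = (((-30 + 6*(-4)) + 3*3)²)² = (((-30 - 24) + 9)²)² = ((-54 + 9)²)² = ((-45)²)² = 2025² = 4100625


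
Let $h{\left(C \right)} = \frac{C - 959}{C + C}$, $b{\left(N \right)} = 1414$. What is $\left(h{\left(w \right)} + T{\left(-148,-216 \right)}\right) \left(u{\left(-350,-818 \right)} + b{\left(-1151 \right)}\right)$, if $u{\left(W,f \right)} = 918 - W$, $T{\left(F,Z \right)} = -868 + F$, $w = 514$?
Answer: $- \frac{1401201513}{514} \approx -2.7261 \cdot 10^{6}$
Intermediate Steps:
$h{\left(C \right)} = \frac{-959 + C}{2 C}$
$\left(h{\left(w \right)} + T{\left(-148,-216 \right)}\right) \left(u{\left(-350,-818 \right)} + b{\left(-1151 \right)}\right) = \left(\frac{-959 + 514}{2 \cdot 514} - 1016\right) \left(\left(918 - -350\right) + 1414\right) = \left(\frac{1}{2} \cdot \frac{1}{514} \left(-445\right) - 1016\right) \left(\left(918 + 350\right) + 1414\right) = \left(- \frac{445}{1028} - 1016\right) \left(1268 + 1414\right) = \left(- \frac{1044893}{1028}\right) 2682 = - \frac{1401201513}{514}$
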